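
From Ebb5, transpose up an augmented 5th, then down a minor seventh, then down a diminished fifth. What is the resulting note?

Up an augmented fifth from Ebb5: Bb5 (8 semitones up).
Down a minor seventh from Bb5: C5 (10 semitones down).
Down a diminished fifth from C5: F#4 (6 semitones down).

F#4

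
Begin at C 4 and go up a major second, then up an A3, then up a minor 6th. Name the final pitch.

Up a major second from C4: D4 (2 semitones up).
D4 up an augmented third → F##4 (5 semitones).
Up a minor sixth from F##4: D#5 (8 semitones up).

D sharp 5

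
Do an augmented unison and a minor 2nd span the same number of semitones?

An augmented unison = 1 semitone = a minor second; enharmonically equal.

Yes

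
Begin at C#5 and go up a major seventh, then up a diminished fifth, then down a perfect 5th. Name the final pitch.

B5

C#5 up a major seventh → B#5 (11 semitones).
A diminished fifth up from B#5 is F#6.
F#6 down a perfect fifth → B5 (7 semitones).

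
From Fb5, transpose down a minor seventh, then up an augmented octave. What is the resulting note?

G5

A minor seventh down from Fb5 is Gb4.
Up an augmented octave from Gb4: G5 (13 semitones up).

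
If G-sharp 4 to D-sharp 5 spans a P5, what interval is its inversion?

P4

The rule of nine gives the new number: 9 − 5 = 4, so a fifth becomes a fourth.
And perfect stays perfect under inversion, so we get a perfect fourth.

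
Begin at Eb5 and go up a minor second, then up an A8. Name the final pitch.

F6

Eb5 up a minor second → Fb5 (1 semitone).
Fb5 up an augmented octave → F6 (13 semitones).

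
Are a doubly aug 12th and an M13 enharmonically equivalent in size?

A doubly augmented twelfth spans 21 semitones, and a major thirteenth also spans 21 semitones — they're enharmonic.

Yes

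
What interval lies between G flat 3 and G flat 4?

perfect 8th

G to G is the same letter name, plus an octave, so the interval is some kind of octave.
Counting semitones, Gb3→Gb4 is 12, which is the perfect octave.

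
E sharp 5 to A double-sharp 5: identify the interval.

augmented fourth

E to A spans four letter names (E-F-G-A) — that makes it a fourth of some quality.
A perfect fourth would be 5 semitones; E#5 to A##5 is 6, one semitone wider, so the interval is augmented.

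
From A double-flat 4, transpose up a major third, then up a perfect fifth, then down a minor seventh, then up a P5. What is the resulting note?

A major third up from Abb4 is Cb5.
Up a perfect fifth from Cb5: Gb5 (7 semitones up).
Gb5 down a minor seventh → Ab4 (10 semitones).
Ab4 up a perfect fifth → Eb5 (7 semitones).

E flat 5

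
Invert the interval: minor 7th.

Interval numbers invert to sum to nine: 7 + 2 = 9, so a seventh inverts to a second.
And minor becomes major under inversion, so we get a major second.

major 2nd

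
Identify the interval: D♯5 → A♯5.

D to A spans five letter names (D-E-F-G-A) — that makes it a fifth of some quality.
Counting semitones, D#5→A#5 is 7, which is the perfect fifth.

perfect 5th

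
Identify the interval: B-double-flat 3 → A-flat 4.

M7

B to A spans seven letter names (B-C-D-E-F-G-A), so the interval is some kind of seventh.
The major seventh spans 11 semitones, and Bbb3 to Ab4 is exactly 11 semitones — so this is a major seventh.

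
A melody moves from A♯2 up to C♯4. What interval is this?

A to C spans three letter names (A-B-C), plus an octave, so the interval is some kind of tenth.
A#2 to C#4 is 15 semitones, a half step short of the major tenth (16), so this is minor.
(Equivalently, a compound minor third: a minor third plus an octave.)

m10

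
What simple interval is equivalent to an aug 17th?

augmented third

Subtracting seven from the interval number removes an octave: 17 − 14 = 3.
Quality carries through unchanged, so the simple form is an augmented third.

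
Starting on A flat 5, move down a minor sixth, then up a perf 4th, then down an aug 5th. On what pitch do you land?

B double-flat 4

Ab5 down a minor sixth → C5 (8 semitones).
C5 up a perfect fourth → F5 (5 semitones).
Down an augmented fifth from F5: Bbb4 (8 semitones down).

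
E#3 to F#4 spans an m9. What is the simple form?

Each octave removed subtracts seven from the number: 9 − 7 = 2.
Quality carries through unchanged, so the simple form is a minor second.

minor second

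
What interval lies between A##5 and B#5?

m2

A to B spans two letter names (A-B), so the interval is some kind of second.
A major second would be 2 semitones, but A##5 to B#5 is 1 — one semitone narrower, making it a minor second.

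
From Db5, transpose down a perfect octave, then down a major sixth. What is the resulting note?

A perfect octave down from Db5 is Db4.
Db4 down a major sixth → Fb3 (9 semitones).

Fb3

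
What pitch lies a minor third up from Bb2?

Db3

The third takes the letter from B up to D.
Moving 3 semitones up from Bb2 (the size of a minor third) reaches Db3.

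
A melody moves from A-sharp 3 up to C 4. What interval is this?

diminished third

A to C spans three letter names (A-B-C), so the interval is some kind of third.
A#3 to C4 spans 2 semitones — two semitones narrower than the major third (4) — giving a diminished third.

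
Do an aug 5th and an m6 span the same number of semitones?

An augmented fifth = 8 semitones = a minor sixth; enharmonically equal.

Yes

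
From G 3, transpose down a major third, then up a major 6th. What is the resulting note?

G3 down a major third → Eb3 (4 semitones).
Up a major sixth from Eb3: C4 (9 semitones up).

C 4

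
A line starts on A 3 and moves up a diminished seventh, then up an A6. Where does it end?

A diminished seventh up from A3 is Gb4.
Gb4 up an augmented sixth → E5 (10 semitones).

E 5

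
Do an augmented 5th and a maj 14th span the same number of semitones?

No

8 semitones (augmented fifth) vs 23 semitones (major fourteenth): not equal.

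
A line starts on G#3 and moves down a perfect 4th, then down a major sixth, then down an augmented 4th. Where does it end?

A perfect fourth down from G#3 is D#3.
Down a major sixth from D#3: F#2 (9 semitones down).
Down an augmented fourth from F#2: C2 (6 semitones down).

C2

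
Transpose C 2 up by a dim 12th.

G-flat 3

Five letters up from C (plus an octave) reaches G.
Moving 18 semitones up from C2 (the size of a diminished twelfth) reaches Gb3.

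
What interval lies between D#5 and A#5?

D to A spans five letter names (D-E-F-G-A), so the interval is some kind of fifth.
D#5 to A#5 is 7 semitones, matching the perfect fifth exactly, so the quality is perfect.

perfect fifth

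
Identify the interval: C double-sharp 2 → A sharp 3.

C to A spans six letter names (C-D-E-F-G-A), plus an octave — that makes it a thirteenth of some quality.
C##2 to A#3 is 20 semitones, a half step short of the major thirteenth (21), so this is minor.
(Equivalently, a compound minor sixth: a minor sixth plus an octave.)

minor thirteenth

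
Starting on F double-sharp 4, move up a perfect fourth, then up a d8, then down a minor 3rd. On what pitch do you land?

F##4 up a perfect fourth → B#4 (5 semitones).
B#4 up a diminished octave → B5 (11 semitones).
B5 down a minor third → G#5 (3 semitones).

G sharp 5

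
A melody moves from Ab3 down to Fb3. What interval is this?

major third

Descending from Ab3 to Fb3 is the same interval as ascending Fb3 to Ab3.
F to A spans three letter names (F-G-A), so the interval is some kind of third.
Counting semitones, Fb3→Ab3 is 4, which is the major third.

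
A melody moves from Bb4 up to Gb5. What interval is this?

minor 6th

B to G spans six letter names (B-C-D-E-F-G): a sixth.
Bb4 to Gb5 is 8 semitones, a half step short of the major sixth (9), so this is minor.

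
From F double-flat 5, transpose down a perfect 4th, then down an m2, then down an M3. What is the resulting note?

Fbb5 down a perfect fourth → Cbb5 (5 semitones).
A minor second down from Cbb5 is Bbb4.
Bbb4 down a major third → Gbb4 (4 semitones).

G double-flat 4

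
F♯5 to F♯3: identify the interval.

Descending from F#5 to F#3 is the same interval as ascending F#3 to F#5.
F to F is the same letter name, plus 2 octaves: a fifteenth.
The perfect fifteenth spans 24 semitones, and F#3 to F#5 is exactly 24 semitones — so this is a perfect fifteenth.
(Equivalently, a compound perfect octave: a perfect octave plus an octave.)

perfect fifteenth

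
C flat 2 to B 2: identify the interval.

C to B spans seven letter names (C-D-E-F-G-A-B): a seventh.
The major seventh is 11 semitones; here we have 12, one semitone wider: augmented.

augmented seventh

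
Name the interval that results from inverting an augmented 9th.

First reduce the compound augmented ninth to its simple form, an augmented second.
Interval numbers invert to sum to nine: 2 + 7 = 9, so a second inverts to a seventh.
And augmented becomes diminished under inversion, so we get a diminished seventh.

diminished seventh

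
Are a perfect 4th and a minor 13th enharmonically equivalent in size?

5 semitones (perfect fourth) vs 20 semitones (minor thirteenth): not equal.

No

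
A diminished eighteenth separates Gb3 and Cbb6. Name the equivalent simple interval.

d4

Each octave removed subtracts seven from the number: 18 − 14 = 4.
That makes a diminished eighteenth a compound diminished fourth — 2 octaves plus a diminished fourth.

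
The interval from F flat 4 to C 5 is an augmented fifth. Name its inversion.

Inverted interval numbers add to nine, so a fifth pairs with a fourth (5 + 4 = 9).
And augmented becomes diminished under inversion, so we get a diminished fourth.

diminished 4th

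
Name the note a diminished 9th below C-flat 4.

Counting two letter names plus an octave down from C lands on B.
A diminished ninth is 12 semitones; 12 semitones down from Cb4 gives B2.

B 2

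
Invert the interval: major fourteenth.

m2

First reduce the compound major fourteenth to its simple form, a major seventh.
The rule of nine gives the new number: 9 − 7 = 2, so a seventh becomes a second.
And major becomes minor under inversion, so we get a minor second.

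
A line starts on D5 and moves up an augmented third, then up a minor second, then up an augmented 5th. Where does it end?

D##6

D5 up an augmented third → F##5 (5 semitones).
A minor second up from F##5 is G#5.
Up an augmented fifth from G#5: D##6 (8 semitones up).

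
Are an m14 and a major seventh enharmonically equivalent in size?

No

A minor fourteenth spans 22 semitones; a major seventh spans 11 semitones. They differ by 11.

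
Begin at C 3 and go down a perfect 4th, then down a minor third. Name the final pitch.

E 2

C3 down a perfect fourth → G2 (5 semitones).
G2 down a minor third → E2 (3 semitones).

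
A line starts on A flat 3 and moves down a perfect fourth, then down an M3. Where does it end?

C flat 3

Down a perfect fourth from Ab3: Eb3 (5 semitones down).
A major third down from Eb3 is Cb3.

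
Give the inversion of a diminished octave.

Interval numbers invert to sum to nine: 8 + 1 = 9, so an octave inverts to a unison.
And diminished becomes augmented under inversion, so we get an augmented unison.

A1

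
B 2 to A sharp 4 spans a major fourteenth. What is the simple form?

major 7th

Take out an octave (7 from the number): 14 − 7 = 7.
So a major fourteenth is an octave plus a major seventh. The quality is unchanged.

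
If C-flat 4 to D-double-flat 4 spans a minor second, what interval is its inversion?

Inverted interval numbers add to nine, so a second pairs with a seventh (2 + 7 = 9).
The quality also flips — minor becomes major — giving a major seventh.

major seventh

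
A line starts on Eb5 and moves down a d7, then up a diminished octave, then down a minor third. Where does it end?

A diminished seventh down from Eb5 is F#4.
Up a diminished octave from F#4: F5 (11 semitones up).
F5 down a minor third → D5 (3 semitones).

D5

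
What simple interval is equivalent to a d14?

Subtracting seven from the interval number removes an octave: 14 − 7 = 7.
That makes a diminished fourteenth a compound diminished seventh — an octave plus a diminished seventh.

diminished 7th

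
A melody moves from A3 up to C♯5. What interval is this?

A to C spans three letter names (A-B-C), plus an octave, so the interval is some kind of tenth.
Counting semitones, A3→C#5 is 16, which is the major tenth.
(Equivalently, a compound major third: a major third plus an octave.)

major tenth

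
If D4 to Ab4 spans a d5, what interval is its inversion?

Inverted interval numbers add to nine, so a fifth pairs with a fourth (5 + 4 = 9).
And diminished becomes augmented under inversion, so we get an augmented fourth.

A4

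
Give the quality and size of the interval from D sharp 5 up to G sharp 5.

P4

D to G spans four letter names (D-E-F-G): a fourth.
Counting semitones, D#5→G#5 is 5, which is the perfect fourth.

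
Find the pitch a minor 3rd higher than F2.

The third takes the letter from F up to A.
A minor third spans 3 semitones, so from F2 the target pitch is Ab2.

Ab2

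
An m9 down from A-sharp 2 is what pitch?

G-double-sharp 1

Two letters down from A (plus an octave) reaches G.
Moving 13 semitones down from A#2 (the size of a minor ninth) reaches G##1.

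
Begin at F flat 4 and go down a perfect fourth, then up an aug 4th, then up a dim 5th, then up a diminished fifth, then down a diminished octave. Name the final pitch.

G flat 4

Down a perfect fourth from Fb4: Cb4 (5 semitones down).
Up an augmented fourth from Cb4: F4 (6 semitones up).
A diminished fifth up from F4 is Cb5.
A diminished fifth up from Cb5 is Gbb5.
A diminished octave down from Gbb5 is Gb4.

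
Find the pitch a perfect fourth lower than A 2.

Counting four letter names down from A lands on E.
A perfect fourth spans 5 semitones, so from A2 the target pitch is E2.

E 2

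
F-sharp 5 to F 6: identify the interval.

diminished 8th

F to F is the same letter name, plus an octave — that makes it an octave of some quality.
The perfect octave is 12 semitones; here we have 11, one semitone narrower: diminished.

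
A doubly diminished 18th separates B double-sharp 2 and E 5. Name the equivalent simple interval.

dd4

Take out 2 octaves (14 from the number): 18 − 14 = 4.
Quality carries through unchanged, so the simple form is a doubly diminished fourth.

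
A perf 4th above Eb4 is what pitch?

Four letter names up from E: A.
A perfect fourth spans 5 semitones, so from Eb4 the target pitch is Ab4.

Ab4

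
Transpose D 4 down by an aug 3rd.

Counting three letter names down from D lands on B.
An augmented third is 5 semitones; 5 semitones down from D4 gives Bbb3.

B double-flat 3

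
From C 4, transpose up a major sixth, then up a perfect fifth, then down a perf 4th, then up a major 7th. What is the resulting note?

A major sixth up from C4 is A4.
A perfect fifth up from A4 is E5.
Down a perfect fourth from E5: B4 (5 semitones down).
B4 up a major seventh → A#5 (11 semitones).

A sharp 5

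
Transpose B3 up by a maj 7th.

A#4

Counting seven letter names up from B lands on A.
A major seventh is 11 semitones; 11 semitones up from B3 gives A#4.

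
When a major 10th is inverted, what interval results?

First reduce the compound major tenth to its simple form, a major third.
The rule of nine gives the new number: 9 − 3 = 6, so a third becomes a sixth.
Quality inverts too: major becomes minor. That makes the inversion a minor sixth.

minor 6th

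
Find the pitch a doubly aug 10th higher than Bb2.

D##4

The tenth's letter: B up three letter names plus an octave → D.
Moving 18 semitones up from Bb2 (the size of a doubly augmented tenth) reaches D##4.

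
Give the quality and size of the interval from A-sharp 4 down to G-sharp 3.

major ninth

Descending from A#4 to G#3 is the same interval as ascending G#3 to A#4.
G to A spans two letter names (G-A), plus an octave: a ninth.
Counting semitones, G#3→A#4 is 14, which is the major ninth.
(Equivalently, a compound major second: a major second plus an octave.)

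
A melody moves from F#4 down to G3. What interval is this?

M7

Descending from F#4 to G3 is the same interval as ascending G3 to F#4.
G to F spans seven letter names (G-A-B-C-D-E-F), so the interval is some kind of seventh.
G3 to F#4 is 11 semitones, matching the major seventh exactly, so the quality is major.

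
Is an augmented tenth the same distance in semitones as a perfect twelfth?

No

An augmented tenth is 17 semitones but a perfect twelfth is 19 semitones — different sizes.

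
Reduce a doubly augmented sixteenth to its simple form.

doubly augmented second

Take out 2 octaves (14 from the number): 16 − 14 = 2.
Quality carries through unchanged, so the simple form is a doubly augmented second.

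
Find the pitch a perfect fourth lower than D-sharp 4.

The fourth takes the letter from D down to A.
A perfect fourth is 5 semitones; 5 semitones down from D#4 gives A#3.

A-sharp 3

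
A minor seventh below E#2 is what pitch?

F##1

Seven letter names down from E: F.
A minor seventh is 10 semitones; 10 semitones down from E#2 gives F##1.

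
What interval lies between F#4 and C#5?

perfect fifth

F to C spans five letter names (F-G-A-B-C), so the interval is some kind of fifth.
F#4 to C#5 is 7 semitones, matching the perfect fifth exactly, so the quality is perfect.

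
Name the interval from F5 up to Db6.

F to D spans six letter names (F-G-A-B-C-D), so the interval is some kind of sixth.
At 8 semitones, F5→Db6 falls one short of a major sixth: minor.

m6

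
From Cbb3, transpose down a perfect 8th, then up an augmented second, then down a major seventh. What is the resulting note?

Cbb3 down a perfect octave → Cbb2 (12 semitones).
Up an augmented second from Cbb2: Db2 (3 semitones up).
Db2 down a major seventh → Ebb1 (11 semitones).

Ebb1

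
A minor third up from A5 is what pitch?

The third takes the letter from A up to C.
A minor third is 3 semitones; 3 semitones up from A5 gives C6.

C6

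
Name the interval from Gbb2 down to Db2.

Descending from Gbb2 to Db2 is the same interval as ascending Db2 to Gbb2.
D to G spans four letter names (D-E-F-G) — that makes it a fourth of some quality.
Db2 to Gbb2 spans 4 semitones — one semitone narrower than the perfect fourth (5) — giving a diminished fourth.

diminished 4th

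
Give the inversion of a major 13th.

minor third

First reduce the compound major thirteenth to its simple form, a major sixth.
The rule of nine gives the new number: 9 − 6 = 3, so a sixth becomes a third.
And major becomes minor under inversion, so we get a minor third.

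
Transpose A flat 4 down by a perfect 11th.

E flat 3

The eleventh's letter: A down four letter names plus an octave → E.
Moving 17 semitones down from Ab4 (the size of a perfect eleventh) reaches Eb3.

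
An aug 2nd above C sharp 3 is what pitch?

Counting two letter names up from C lands on D.
An augmented second is 3 semitones; 3 semitones up from C#3 gives D##3.

D double-sharp 3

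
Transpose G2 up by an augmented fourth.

C#3

Counting four letter names up from G lands on C.
An augmented fourth is 6 semitones; 6 semitones up from G2 gives C#3.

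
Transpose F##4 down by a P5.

The fifth takes the letter from F down to B.
A perfect fifth is 7 semitones; 7 semitones down from F##4 gives B#3.

B#3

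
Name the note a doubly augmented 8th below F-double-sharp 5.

F 4

The letter stays F (same as the start), shifted an octave down.
A doubly augmented octave is 14 semitones; 14 semitones down from F##5 gives F4.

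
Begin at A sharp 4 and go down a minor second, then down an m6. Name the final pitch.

B double-sharp 3

A#4 down a minor second → G##4 (1 semitone).
G##4 down a minor sixth → B##3 (8 semitones).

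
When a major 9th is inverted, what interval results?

m7

First reduce the compound major ninth to its simple form, a major second.
The rule of nine gives the new number: 9 − 2 = 7, so a second becomes a seventh.
The quality also flips — major becomes minor — giving a minor seventh.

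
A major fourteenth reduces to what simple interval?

M7

Take out an octave (7 from the number): 14 − 7 = 7.
So a major fourteenth is an octave plus a major seventh. The quality is unchanged.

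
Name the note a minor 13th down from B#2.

Six letters down from B (plus an octave) reaches D.
A minor thirteenth spans 20 semitones, so from B#2 the target pitch is D##1.

D##1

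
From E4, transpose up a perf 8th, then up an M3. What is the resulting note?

A perfect octave up from E4 is E5.
E5 up a major third → G#5 (4 semitones).

G#5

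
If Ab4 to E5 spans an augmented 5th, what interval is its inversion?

Interval numbers invert to sum to nine: 5 + 4 = 9, so a fifth inverts to a fourth.
The quality also flips — augmented becomes diminished — giving a diminished fourth.

diminished 4th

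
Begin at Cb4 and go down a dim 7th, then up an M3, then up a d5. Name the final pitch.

Down a diminished seventh from Cb4: D3 (9 semitones down).
D3 up a major third → F#3 (4 semitones).
Up a diminished fifth from F#3: C4 (6 semitones up).

C4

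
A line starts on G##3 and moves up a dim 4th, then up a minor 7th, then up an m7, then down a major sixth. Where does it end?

C5

A diminished fourth up from G##3 is C#4.
C#4 up a minor seventh → B4 (10 semitones).
A minor seventh up from B4 is A5.
A5 down a major sixth → C5 (9 semitones).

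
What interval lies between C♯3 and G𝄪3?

C to G spans five letter names (C-D-E-F-G) — that makes it a fifth of some quality.
C#3 to G##3 spans 8 semitones — one semitone wider than the perfect fifth (7) — giving an augmented fifth.

augmented 5th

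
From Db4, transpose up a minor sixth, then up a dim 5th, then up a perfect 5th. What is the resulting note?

Cbb6

Up a minor sixth from Db4: Bbb4 (8 semitones up).
Up a diminished fifth from Bbb4: Fbb5 (6 semitones up).
Up a perfect fifth from Fbb5: Cbb6 (7 semitones up).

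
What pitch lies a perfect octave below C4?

C3

For an octave the letter name doesn't change: still C, an octave down.
Moving 12 semitones down from C4 (the size of a perfect octave) reaches C3.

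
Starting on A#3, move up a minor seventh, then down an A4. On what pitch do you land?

D4

Up a minor seventh from A#3: G#4 (10 semitones up).
An augmented fourth down from G#4 is D4.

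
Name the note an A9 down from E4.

Db3

Two letters down from E (plus an octave) reaches D.
An augmented ninth is 15 semitones; 15 semitones down from E4 gives Db3.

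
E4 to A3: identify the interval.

perfect fifth

Descending from E4 to A3 is the same interval as ascending A3 to E4.
A to E spans five letter names (A-B-C-D-E) — that makes it a fifth of some quality.
The perfect fifth spans 7 semitones, and A3 to E4 is exactly 7 semitones — so this is a perfect fifth.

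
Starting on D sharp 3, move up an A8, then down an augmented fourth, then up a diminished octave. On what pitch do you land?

D#3 up an augmented octave → D##4 (13 semitones).
Down an augmented fourth from D##4: A#3 (6 semitones down).
A#3 up a diminished octave → A4 (11 semitones).

A 4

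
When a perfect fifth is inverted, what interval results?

Interval numbers invert to sum to nine: 5 + 4 = 9, so a fifth inverts to a fourth.
The quality also flips — perfect stays perfect — giving a perfect fourth.

P4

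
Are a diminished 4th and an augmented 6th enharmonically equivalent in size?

No

4 semitones (diminished fourth) vs 10 semitones (augmented sixth): not equal.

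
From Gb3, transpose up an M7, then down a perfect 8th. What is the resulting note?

F3

A major seventh up from Gb3 is F4.
F4 down a perfect octave → F3 (12 semitones).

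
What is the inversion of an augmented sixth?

The rule of nine gives the new number: 9 − 6 = 3, so a sixth becomes a third.
Quality inverts too: augmented becomes diminished. That makes the inversion a diminished third.

d3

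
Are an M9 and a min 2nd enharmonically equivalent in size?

A major ninth is 14 semitones but a minor second is 1 semitone — different sizes.

No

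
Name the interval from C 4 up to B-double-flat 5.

C to B spans seven letter names (C-D-E-F-G-A-B), plus an octave — that makes it a fourteenth of some quality.
C4 to Bbb5 spans 21 semitones — two semitones narrower than the major fourteenth (23) — giving a diminished fourteenth.
(Equivalently, a compound diminished seventh: a diminished seventh plus an octave.)

d14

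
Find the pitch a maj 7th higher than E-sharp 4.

Counting seven letter names up from E lands on D.
A major seventh is 11 semitones; 11 semitones up from E#4 gives D##5.

D-double-sharp 5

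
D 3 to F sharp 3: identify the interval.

M3

D to F spans three letter names (D-E-F): a third.
D3 to F#3 is 4 semitones, matching the major third exactly, so the quality is major.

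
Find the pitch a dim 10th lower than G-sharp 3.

Three letters down from G (plus an octave) reaches E.
A diminished tenth spans 14 semitones, so from G#3 the target pitch is E##2.

E-double-sharp 2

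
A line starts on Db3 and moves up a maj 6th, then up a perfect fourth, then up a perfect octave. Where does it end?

Up a major sixth from Db3: Bb3 (9 semitones up).
Bb3 up a perfect fourth → Eb4 (5 semitones).
A perfect octave up from Eb4 is Eb5.

Eb5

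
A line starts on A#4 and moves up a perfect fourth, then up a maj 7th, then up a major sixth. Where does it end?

A perfect fourth up from A#4 is D#5.
Up a major seventh from D#5: C##6 (11 semitones up).
A major sixth up from C##6 is A##6.

A##6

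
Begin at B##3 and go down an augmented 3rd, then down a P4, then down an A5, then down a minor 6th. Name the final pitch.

Down an augmented third from B##3: G#3 (5 semitones down).
Down a perfect fourth from G#3: D#3 (5 semitones down).
D#3 down an augmented fifth → G2 (8 semitones).
Down a minor sixth from G2: B1 (8 semitones down).

B1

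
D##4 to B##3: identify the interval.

Descending from D##4 to B##3 is the same interval as ascending B##3 to D##4.
B to D spans three letter names (B-C-D) — that makes it a third of some quality.
At 3 semitones, B##3→D##4 falls one short of a major third: minor.

minor third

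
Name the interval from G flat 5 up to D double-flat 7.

d12

G to D spans five letter names (G-A-B-C-D), plus an octave, so the interval is some kind of twelfth.
Gb5 to Dbb7 spans 18 semitones — one semitone narrower than the perfect twelfth (19) — giving a diminished twelfth.
(Equivalently, a compound diminished fifth: a diminished fifth plus an octave.)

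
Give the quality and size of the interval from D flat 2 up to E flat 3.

D to E spans two letter names (D-E), plus an octave: a ninth.
Db2 to Eb3 is 14 semitones, matching the major ninth exactly, so the quality is major.
(Equivalently, a compound major second: a major second plus an octave.)

major 9th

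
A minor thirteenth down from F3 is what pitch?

A1

The thirteenth's letter: F down six letter names plus an octave → A.
A minor thirteenth spans 20 semitones, so from F3 the target pitch is A1.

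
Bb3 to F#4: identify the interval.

A5

B to F spans five letter names (B-C-D-E-F): a fifth.
A perfect fifth would be 7 semitones; Bb3 to F#4 is 8, one semitone wider, so the interval is augmented.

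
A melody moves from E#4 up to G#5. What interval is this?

E to G spans three letter names (E-F-G), plus an octave: a tenth.
A major tenth would be 16 semitones, but E#4 to G#5 is 15 — one semitone narrower, making it a minor tenth.
(Equivalently, a compound minor third: a minor third plus an octave.)

m10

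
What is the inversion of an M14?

First reduce the compound major fourteenth to its simple form, a major seventh.
Interval numbers invert to sum to nine: 7 + 2 = 9, so a seventh inverts to a second.
The quality also flips — major becomes minor — giving a minor second.

minor second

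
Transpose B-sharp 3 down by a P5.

The fifth takes the letter from B down to E.
Moving 7 semitones down from B#3 (the size of a perfect fifth) reaches E#3.

E-sharp 3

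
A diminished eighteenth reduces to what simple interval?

diminished 4th

Subtracting seven from the interval number removes an octave: 18 − 14 = 4.
Quality carries through unchanged, so the simple form is a diminished fourth.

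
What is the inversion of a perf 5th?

Inverted interval numbers add to nine, so a fifth pairs with a fourth (5 + 4 = 9).
And perfect stays perfect under inversion, so we get a perfect fourth.

perfect fourth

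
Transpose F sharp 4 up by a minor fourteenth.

The fourteenth's letter: F up seven letter names plus an octave → E.
Moving 22 semitones up from F#4 (the size of a minor fourteenth) reaches E6.

E 6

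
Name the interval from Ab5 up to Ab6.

perfect octave

A to A is the same letter name, plus an octave: an octave.
The perfect octave spans 12 semitones, and Ab5 to Ab6 is exactly 12 semitones — so this is a perfect octave.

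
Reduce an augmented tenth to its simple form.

Take out an octave (7 from the number): 10 − 7 = 3.
Quality carries through unchanged, so the simple form is an augmented third.

augmented third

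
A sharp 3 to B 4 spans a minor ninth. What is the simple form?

Subtracting seven from the interval number removes an octave: 9 − 7 = 2.
That makes a minor ninth a compound minor second — an octave plus a minor second.

minor second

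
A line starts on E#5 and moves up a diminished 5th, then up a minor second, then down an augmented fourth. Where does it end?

Gb5

E#5 up a diminished fifth → B5 (6 semitones).
B5 up a minor second → C6 (1 semitone).
Down an augmented fourth from C6: Gb5 (6 semitones down).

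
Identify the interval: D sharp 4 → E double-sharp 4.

D to E spans two letter names (D-E), so the interval is some kind of second.
A major second would be 2 semitones; D#4 to E##4 is 3, one semitone wider, so the interval is augmented.

augmented second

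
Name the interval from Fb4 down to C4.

Descending from Fb4 to C4 is the same interval as ascending C4 to Fb4.
C to F spans four letter names (C-D-E-F): a fourth.
The perfect fourth is 5 semitones; here we have 4, one semitone narrower: diminished.

diminished fourth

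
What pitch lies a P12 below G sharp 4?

Counting five letter names plus an octave down from G lands on C.
Moving 19 semitones down from G#4 (the size of a perfect twelfth) reaches C#3.

C sharp 3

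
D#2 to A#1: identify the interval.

perfect fourth

Descending from D#2 to A#1 is the same interval as ascending A#1 to D#2.
A to D spans four letter names (A-B-C-D), so the interval is some kind of fourth.
A#1 to D#2 is 5 semitones, matching the perfect fourth exactly, so the quality is perfect.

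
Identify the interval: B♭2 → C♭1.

major fourteenth

Descending from Bb2 to Cb1 is the same interval as ascending Cb1 to Bb2.
C to B spans seven letter names (C-D-E-F-G-A-B), plus an octave, so the interval is some kind of fourteenth.
Counting semitones, Cb1→Bb2 is 23, which is the major fourteenth.
(Equivalently, a compound major seventh: a major seventh plus an octave.)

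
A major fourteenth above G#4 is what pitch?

The fourteenth's letter: G up seven letter names plus an octave → F.
A major fourteenth spans 23 semitones, so from G#4 the target pitch is F##6.

F##6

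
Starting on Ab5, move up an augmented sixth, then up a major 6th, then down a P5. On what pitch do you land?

G#6

An augmented sixth up from Ab5 is F#6.
A major sixth up from F#6 is D#7.
A perfect fifth down from D#7 is G#6.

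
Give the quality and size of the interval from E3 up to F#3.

E to F spans two letter names (E-F) — that makes it a second of some quality.
Counting semitones, E3→F#3 is 2, which is the major second.

major second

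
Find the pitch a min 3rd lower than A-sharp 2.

Counting three letter names down from A lands on F.
A minor third is 3 semitones; 3 semitones down from A#2 gives F##2.

F-double-sharp 2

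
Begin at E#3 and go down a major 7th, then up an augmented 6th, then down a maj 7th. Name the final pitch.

E#2

E#3 down a major seventh → F#2 (11 semitones).
Up an augmented sixth from F#2: D##3 (10 semitones up).
Down a major seventh from D##3: E#2 (11 semitones down).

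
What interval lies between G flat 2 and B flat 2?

G to B spans three letter names (G-A-B): a third.
Gb2 to Bb2 is 4 semitones, matching the major third exactly, so the quality is major.

major 3rd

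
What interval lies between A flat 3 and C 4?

M3

A to C spans three letter names (A-B-C), so the interval is some kind of third.
The major third spans 4 semitones, and Ab3 to C4 is exactly 4 semitones — so this is a major third.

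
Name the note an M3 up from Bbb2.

Three letter names up from B: D.
A major third spans 4 semitones, so from Bbb2 the target pitch is Db3.

Db3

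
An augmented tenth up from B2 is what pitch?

D##4

Three letters up from B (plus an octave) reaches D.
An augmented tenth is 17 semitones; 17 semitones up from B2 gives D##4.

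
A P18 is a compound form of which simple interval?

perfect fourth

Subtracting seven from the interval number removes an octave: 18 − 14 = 4.
So a perfect eighteenth is 2 octaves plus a perfect fourth. The quality is unchanged.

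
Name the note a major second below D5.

Counting two letter names down from D lands on C.
A major second is 2 semitones; 2 semitones down from D5 gives C5.

C5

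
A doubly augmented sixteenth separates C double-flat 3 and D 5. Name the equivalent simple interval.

Subtracting seven from the interval number removes an octave: 16 − 14 = 2.
Quality carries through unchanged, so the simple form is a doubly augmented second.

AA2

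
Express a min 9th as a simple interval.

minor 2nd

Each octave removed subtracts seven from the number: 9 − 7 = 2.
So a minor ninth is an octave plus a minor second. The quality is unchanged.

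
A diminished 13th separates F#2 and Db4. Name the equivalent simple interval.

d6

Each octave removed subtracts seven from the number: 13 − 7 = 6.
So a diminished thirteenth is an octave plus a diminished sixth. The quality is unchanged.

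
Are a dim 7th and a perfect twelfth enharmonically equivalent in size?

No

A diminished seventh is 9 semitones but a perfect twelfth is 19 semitones — different sizes.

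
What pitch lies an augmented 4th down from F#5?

C5

Counting four letter names down from F lands on C.
An augmented fourth spans 6 semitones, so from F#5 the target pitch is C5.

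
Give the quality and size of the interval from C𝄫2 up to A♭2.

C to A spans six letter names (C-D-E-F-G-A): a sixth.
A major sixth would be 9 semitones; Cbb2 to Ab2 is 10, one semitone wider, so the interval is augmented.

augmented sixth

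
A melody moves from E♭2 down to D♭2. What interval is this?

Descending from Eb2 to Db2 is the same interval as ascending Db2 to Eb2.
D to E spans two letter names (D-E), so the interval is some kind of second.
Counting semitones, Db2→Eb2 is 2, which is the major second.

major 2nd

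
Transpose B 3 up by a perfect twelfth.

F-sharp 5

The twelfth's letter: B up five letter names plus an octave → F.
Moving 19 semitones up from B3 (the size of a perfect twelfth) reaches F#5.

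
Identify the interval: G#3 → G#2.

Descending from G#3 to G#2 is the same interval as ascending G#2 to G#3.
G to G is the same letter name, plus an octave, so the interval is some kind of octave.
The perfect octave spans 12 semitones, and G#2 to G#3 is exactly 12 semitones — so this is a perfect octave.

P8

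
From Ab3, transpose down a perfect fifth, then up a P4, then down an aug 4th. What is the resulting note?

Dbb3

Ab3 down a perfect fifth → Db3 (7 semitones).
Db3 up a perfect fourth → Gb3 (5 semitones).
An augmented fourth down from Gb3 is Dbb3.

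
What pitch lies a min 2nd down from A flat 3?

Counting two letter names down from A lands on G.
Moving 1 semitone down from Ab3 (the size of a minor second) reaches G3.

G 3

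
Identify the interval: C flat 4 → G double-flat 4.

diminished fifth

C to G spans five letter names (C-D-E-F-G), so the interval is some kind of fifth.
The perfect fifth is 7 semitones; here we have 6, one semitone narrower: diminished.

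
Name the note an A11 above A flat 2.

The eleventh's letter: A up four letter names plus an octave → D.
An augmented eleventh spans 18 semitones, so from Ab2 the target pitch is D4.

D 4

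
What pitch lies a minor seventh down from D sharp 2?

E sharp 1

Counting seven letter names down from D lands on E.
Moving 10 semitones down from D#2 (the size of a minor seventh) reaches E#1.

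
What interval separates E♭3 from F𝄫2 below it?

Descending from Eb3 to Fbb2 is the same interval as ascending Fbb2 to Eb3.
F to E spans seven letter names (F-G-A-B-C-D-E), so the interval is some kind of seventh.
Fbb2 to Eb3 spans 12 semitones — one semitone wider than the major seventh (11) — giving an augmented seventh.

augmented seventh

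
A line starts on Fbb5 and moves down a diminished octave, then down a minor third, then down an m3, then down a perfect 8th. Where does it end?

Fbb5 down a diminished octave → Fb4 (11 semitones).
Fb4 down a minor third → Db4 (3 semitones).
Down a minor third from Db4: Bb3 (3 semitones down).
A perfect octave down from Bb3 is Bb2.

Bb2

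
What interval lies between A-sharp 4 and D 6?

A to D spans four letter names (A-B-C-D), plus an octave, so the interval is some kind of eleventh.
The perfect eleventh is 17 semitones; here we have 16, one semitone narrower: diminished.
(Equivalently, a compound diminished fourth: a diminished fourth plus an octave.)

d11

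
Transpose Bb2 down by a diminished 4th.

Four letter names down from B: F.
A diminished fourth spans 4 semitones, so from Bb2 the target pitch is F#2.

F#2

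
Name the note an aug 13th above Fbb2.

Counting six letter names plus an octave up from F lands on D.
An augmented thirteenth is 22 semitones; 22 semitones up from Fbb2 gives Db4.

Db4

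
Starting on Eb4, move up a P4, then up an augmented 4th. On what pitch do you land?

A perfect fourth up from Eb4 is Ab4.
Ab4 up an augmented fourth → D5 (6 semitones).

D5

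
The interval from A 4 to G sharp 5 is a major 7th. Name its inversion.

minor second

Inverted interval numbers add to nine, so a seventh pairs with a second (7 + 2 = 9).
Quality inverts too: major becomes minor. That makes the inversion a minor second.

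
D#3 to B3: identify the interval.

m6

D to B spans six letter names (D-E-F-G-A-B): a sixth.
A major sixth would be 9 semitones, but D#3 to B3 is 8 — one semitone narrower, making it a minor sixth.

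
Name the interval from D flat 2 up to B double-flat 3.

D to B spans six letter names (D-E-F-G-A-B), plus an octave: a thirteenth.
Db2 to Bbb3 is 20 semitones, a half step short of the major thirteenth (21), so this is minor.
(Equivalently, a compound minor sixth: a minor sixth plus an octave.)

minor 13th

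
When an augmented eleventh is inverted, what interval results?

d5

First reduce the compound augmented eleventh to its simple form, an augmented fourth.
Interval numbers invert to sum to nine: 4 + 5 = 9, so a fourth inverts to a fifth.
The quality also flips — augmented becomes diminished — giving a diminished fifth.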